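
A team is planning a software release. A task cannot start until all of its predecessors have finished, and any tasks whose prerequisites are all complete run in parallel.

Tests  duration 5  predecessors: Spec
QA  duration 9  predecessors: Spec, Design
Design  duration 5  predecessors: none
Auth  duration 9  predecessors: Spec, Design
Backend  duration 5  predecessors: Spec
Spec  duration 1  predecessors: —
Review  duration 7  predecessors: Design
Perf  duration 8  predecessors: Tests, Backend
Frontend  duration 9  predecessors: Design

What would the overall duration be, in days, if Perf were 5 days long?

14

Baseline: Spec→Backend→Perf = 1+5+8 = 14 → 14 days.
Perf is on the critical path; changing it to 5 makes that path 11 days.
The binding chain switches to Design→Frontend = 5+9 = 14; finish 14 days.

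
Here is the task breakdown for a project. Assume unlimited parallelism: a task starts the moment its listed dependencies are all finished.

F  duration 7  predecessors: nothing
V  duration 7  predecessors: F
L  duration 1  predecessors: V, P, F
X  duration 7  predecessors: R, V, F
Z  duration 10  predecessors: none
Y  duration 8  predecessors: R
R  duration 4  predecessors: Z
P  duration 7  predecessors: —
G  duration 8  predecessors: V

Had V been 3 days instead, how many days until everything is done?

22

Critical path before the change: F→V→G = 7+7+8 = 22 giving 22 days.
V is on the critical path; changing it to 3 makes that path 18 days.
The binding chain switches to Z→R→Y = 10+4+8 = 22; finish 22 days.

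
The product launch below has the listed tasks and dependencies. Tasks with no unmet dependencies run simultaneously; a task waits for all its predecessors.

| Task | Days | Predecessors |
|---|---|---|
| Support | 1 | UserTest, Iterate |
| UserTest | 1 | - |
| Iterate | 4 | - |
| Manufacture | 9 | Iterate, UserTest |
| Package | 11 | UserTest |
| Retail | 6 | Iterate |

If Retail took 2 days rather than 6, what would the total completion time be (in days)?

Critical path before the change: Iterate→Manufacture = 4+9 = 13 giving 13 days.
Retail is off the critical path — its longest chain is 10 days, giving 3 of slack.
No other chain overtakes it, so the finish is 13 days.

13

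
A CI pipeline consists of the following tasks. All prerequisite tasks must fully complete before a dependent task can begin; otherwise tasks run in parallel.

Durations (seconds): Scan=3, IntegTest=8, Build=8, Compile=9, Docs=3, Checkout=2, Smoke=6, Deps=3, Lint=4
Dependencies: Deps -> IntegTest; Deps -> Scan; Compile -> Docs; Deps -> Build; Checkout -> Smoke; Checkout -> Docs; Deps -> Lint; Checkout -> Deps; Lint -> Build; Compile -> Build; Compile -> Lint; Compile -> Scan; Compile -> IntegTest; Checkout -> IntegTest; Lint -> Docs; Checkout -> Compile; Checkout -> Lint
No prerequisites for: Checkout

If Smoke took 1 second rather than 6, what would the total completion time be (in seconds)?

As given, the longest chain is Checkout→Compile→Lint→Build = 2+9+4+8 = 23, so the finish is 23 seconds.
Smoke is off the critical path — its longest chain is 8 seconds, giving 15 of slack.
No other chain overtakes it, so the finish is 23 seconds.

23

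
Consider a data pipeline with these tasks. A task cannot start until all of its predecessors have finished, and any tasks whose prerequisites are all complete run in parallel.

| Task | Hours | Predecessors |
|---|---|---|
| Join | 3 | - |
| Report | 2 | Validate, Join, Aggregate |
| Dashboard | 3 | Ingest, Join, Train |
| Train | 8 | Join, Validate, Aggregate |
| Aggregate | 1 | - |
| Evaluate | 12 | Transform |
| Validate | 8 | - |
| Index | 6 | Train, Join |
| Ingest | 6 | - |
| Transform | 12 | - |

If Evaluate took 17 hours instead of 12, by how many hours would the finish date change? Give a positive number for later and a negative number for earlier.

Actual critical path: Transform→Evaluate = 12+12 = 24 ⇒ 24 hours.
Since Evaluate is critical, the +5 change carries straight to that chain (now 29 hours).
The critical path is still Transform→Evaluate; finish is now 29 hours.
Change in finish: 29 − 24 = +5 hours.

5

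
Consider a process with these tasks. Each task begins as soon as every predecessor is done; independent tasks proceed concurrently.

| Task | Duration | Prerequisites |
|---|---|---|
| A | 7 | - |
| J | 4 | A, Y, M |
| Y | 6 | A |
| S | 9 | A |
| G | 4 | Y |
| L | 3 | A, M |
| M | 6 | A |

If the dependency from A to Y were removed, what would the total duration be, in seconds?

With the dependency in place, A→Y→J = 7+6+4 = 17 sets the finish at 17 seconds.
Without A→Y, Y's earliest start moves from 7 to 0.
After: A→M→J = 7+6+4 = 17 → 17 seconds.

17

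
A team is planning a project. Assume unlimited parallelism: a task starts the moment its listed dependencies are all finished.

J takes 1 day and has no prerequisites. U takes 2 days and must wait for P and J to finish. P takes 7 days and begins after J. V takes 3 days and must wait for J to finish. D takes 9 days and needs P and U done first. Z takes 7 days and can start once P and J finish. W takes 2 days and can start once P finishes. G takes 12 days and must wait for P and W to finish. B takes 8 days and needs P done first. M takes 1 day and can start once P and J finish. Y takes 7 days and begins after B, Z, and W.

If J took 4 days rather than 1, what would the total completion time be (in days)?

26

Baseline: J→P→B→Y = 1+7+8+7 = 23 → 23 days.
Since J is critical, the +3 change carries straight to that chain (now 26 days).
That remains the longest chain; total 26 days.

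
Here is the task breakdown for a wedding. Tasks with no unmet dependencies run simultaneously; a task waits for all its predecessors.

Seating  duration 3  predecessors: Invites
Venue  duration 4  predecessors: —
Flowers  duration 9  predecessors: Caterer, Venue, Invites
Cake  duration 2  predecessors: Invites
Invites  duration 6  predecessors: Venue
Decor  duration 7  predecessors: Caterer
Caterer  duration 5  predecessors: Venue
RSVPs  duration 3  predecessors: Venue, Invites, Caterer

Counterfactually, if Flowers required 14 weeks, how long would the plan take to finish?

Baseline: Venue→Invites→Flowers = 4+6+9 = 19 → 19 weeks.
Flowers is on the critical path; changing it to 14 makes that path 24 weeks.
That remains the longest chain; total 24 weeks.

24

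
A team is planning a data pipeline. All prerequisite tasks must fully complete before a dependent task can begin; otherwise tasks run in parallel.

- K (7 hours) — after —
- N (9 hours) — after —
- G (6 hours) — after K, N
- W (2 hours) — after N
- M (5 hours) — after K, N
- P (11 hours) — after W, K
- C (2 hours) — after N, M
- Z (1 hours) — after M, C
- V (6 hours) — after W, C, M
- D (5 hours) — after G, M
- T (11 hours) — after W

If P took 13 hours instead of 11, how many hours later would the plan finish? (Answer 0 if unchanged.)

Critical path before the change: N→W→P = 9+2+11 = 22 giving 22 hours.
P lies on that path, so at 13 hours the path becomes 24 hours.
That remains the longest chain; total 24 hours.
Change in finish: 24 − 22 = +2 hours.

2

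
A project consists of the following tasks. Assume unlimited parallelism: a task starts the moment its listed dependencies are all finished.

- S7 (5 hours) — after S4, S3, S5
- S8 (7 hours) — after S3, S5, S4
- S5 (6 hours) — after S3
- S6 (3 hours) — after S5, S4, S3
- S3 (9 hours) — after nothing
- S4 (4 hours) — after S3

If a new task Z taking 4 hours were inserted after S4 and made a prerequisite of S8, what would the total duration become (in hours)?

Originally the job takes 22 hours.
With Z inserted, S8 now waits for max(S3, S5, S4, Z).
New critical path: S3→S4→Z→S8 = 9+4+4+7 = 24 ⇒ 24 hours.

24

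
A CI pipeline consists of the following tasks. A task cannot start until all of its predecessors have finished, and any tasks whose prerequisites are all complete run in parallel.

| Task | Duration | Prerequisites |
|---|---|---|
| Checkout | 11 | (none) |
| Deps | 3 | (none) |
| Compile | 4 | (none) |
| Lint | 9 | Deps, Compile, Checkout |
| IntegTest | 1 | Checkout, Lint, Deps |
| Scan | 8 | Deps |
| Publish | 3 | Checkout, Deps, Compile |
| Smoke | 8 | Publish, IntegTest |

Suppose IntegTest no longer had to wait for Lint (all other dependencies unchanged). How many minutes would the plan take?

22

Original critical path: Checkout→Lint→IntegTest→Smoke = 11+9+1+8 = 29 ⇒ 29 minutes.
Without Lint→IntegTest, IntegTest's earliest start moves from 20 to 11.
The longest chain is now Checkout→Publish→Smoke = 11+3+8 = 22, so the plan takes 22 minutes.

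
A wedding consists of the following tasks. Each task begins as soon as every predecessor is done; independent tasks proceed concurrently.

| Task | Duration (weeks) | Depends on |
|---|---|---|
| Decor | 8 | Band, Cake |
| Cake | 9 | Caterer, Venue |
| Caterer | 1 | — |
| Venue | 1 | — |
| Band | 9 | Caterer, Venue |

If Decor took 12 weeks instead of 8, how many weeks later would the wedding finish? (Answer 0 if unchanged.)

4

Baseline: Venue→Cake→Decor = 1+9+8 = 18 → 18 weeks.
Decor lies on that path, so at 12 weeks the path becomes 22 weeks.
That remains the longest chain; total 22 weeks.
Change in finish: 22 − 18 = +4 weeks.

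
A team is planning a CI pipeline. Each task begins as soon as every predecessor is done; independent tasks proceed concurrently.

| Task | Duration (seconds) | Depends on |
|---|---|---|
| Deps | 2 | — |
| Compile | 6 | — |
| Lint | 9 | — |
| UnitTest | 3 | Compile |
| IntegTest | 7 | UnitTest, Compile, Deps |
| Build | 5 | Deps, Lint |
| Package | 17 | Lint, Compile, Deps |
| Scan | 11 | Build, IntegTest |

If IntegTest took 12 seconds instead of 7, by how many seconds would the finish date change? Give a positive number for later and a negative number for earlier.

5

Actual critical path: Compile→UnitTest→IntegTest→Scan = 6+3+7+11 = 27 ⇒ 27 seconds.
IntegTest lies on that path, so at 12 seconds the path becomes 32 seconds.
No other chain overtakes it, so the finish is 32 seconds.
Change in finish: 32 − 27 = +5 seconds.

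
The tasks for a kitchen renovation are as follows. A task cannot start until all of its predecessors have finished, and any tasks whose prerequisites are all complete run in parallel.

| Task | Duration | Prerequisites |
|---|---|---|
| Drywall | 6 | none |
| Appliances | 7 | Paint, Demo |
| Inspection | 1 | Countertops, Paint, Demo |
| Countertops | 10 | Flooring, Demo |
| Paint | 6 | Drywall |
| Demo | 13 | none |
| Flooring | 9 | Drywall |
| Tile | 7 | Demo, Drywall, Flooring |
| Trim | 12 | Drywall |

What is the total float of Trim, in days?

8

The longest chain is Drywall→Flooring→Countertops→Inspection = 6+9+10+1 = 26; overall finish 26 days.
Longest path through Trim: 18 days (earliest finish 18, latest finish 26).
So Trim can slip 26 − 18 = 8 days.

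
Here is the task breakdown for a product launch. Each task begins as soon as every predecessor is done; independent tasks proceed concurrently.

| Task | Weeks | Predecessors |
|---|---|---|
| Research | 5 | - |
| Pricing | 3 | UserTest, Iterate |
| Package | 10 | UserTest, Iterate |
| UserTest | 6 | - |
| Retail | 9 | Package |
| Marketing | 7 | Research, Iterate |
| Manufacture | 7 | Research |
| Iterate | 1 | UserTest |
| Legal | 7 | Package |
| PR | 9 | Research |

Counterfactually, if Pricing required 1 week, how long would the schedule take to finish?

26

Baseline: UserTest→Iterate→Package→Retail = 6+1+10+9 = 26 → 26 weeks.
Pricing is off the critical path — its longest chain is 10 weeks, giving 16 of slack.
No other chain overtakes it, so the finish is 26 weeks.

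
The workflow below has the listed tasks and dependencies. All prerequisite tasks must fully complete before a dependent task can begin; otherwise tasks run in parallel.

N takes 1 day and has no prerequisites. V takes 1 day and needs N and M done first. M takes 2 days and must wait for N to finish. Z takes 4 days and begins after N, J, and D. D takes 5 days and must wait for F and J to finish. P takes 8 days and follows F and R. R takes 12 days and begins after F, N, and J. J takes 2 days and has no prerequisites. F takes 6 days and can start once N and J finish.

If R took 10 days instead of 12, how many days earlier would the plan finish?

2

Actual critical path: J→F→R→P = 2+6+12+8 = 28 ⇒ 28 days.
Since R is critical, the -2 change carries straight to that chain (now 26 days).
That remains the longest chain; total 26 days.
Change in finish: 26 − 28 = -2 days.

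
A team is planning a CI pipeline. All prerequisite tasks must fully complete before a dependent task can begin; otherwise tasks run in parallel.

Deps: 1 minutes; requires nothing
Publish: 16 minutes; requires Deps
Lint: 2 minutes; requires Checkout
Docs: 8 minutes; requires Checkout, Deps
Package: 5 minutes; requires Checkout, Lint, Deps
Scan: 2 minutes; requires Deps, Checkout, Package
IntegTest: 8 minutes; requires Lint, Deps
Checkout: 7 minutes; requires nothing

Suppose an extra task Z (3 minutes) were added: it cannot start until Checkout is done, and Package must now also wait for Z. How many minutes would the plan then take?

Originally the plan takes 17 minutes.
With Z inserted, Package now waits for max(Checkout, Lint, Deps, Z).
New critical path: Checkout→Z→Package→Scan = 7+3+5+2 = 17 ⇒ 17 minutes.

17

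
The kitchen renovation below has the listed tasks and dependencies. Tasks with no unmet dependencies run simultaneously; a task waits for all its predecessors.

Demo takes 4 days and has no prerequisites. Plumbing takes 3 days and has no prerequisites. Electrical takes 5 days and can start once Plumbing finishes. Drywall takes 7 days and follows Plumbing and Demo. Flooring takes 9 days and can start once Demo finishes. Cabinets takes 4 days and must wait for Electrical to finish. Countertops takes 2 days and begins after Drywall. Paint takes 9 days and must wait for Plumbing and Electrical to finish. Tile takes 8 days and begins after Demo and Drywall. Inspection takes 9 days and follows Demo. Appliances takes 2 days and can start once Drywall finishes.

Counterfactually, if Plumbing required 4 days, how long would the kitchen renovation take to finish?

19

Baseline: Demo→Drywall→Tile = 4+7+8 = 19 → 19 days.
Plumbing is off the critical path — its longest chain is 18 days, giving 1 of slack.
That remains the longest chain; total 19 days.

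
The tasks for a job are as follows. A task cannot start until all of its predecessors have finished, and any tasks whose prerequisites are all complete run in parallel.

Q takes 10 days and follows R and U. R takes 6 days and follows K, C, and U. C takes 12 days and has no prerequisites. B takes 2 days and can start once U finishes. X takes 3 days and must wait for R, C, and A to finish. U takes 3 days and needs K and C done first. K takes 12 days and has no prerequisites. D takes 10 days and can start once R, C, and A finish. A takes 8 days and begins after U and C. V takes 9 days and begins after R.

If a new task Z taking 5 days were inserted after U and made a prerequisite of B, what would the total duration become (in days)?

Originally the job takes 33 days.
With Z inserted, B now waits for max(U, Z).
New critical path: C→U→A→D = 12+3+8+10 = 33 ⇒ 33 days.

33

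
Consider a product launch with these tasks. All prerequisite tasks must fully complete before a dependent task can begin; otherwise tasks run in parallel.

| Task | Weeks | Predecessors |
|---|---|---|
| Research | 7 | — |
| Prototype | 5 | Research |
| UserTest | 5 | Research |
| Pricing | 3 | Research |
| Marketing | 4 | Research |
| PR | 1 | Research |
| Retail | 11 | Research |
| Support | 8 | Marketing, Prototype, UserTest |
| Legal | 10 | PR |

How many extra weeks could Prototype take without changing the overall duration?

0

Critical path: Research→Prototype→Support = 7+5+8 = 20, so the finish is 20 weeks.
The longest chain containing Prototype totals 20 weeks.
Float = 20 − 20 = 0.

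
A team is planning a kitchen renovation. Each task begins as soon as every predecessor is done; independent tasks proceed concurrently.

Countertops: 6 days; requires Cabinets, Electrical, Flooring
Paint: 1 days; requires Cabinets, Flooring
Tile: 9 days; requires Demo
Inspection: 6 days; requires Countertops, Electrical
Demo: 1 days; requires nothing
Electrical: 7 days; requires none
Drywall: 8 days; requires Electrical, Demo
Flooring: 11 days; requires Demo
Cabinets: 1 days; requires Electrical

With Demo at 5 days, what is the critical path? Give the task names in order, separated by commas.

Demo, Flooring, Countertops, Inspection

Actual critical path: Demo→Flooring→Countertops→Inspection = 1+11+6+6 = 24 ⇒ 24 days.
Demo is on the critical path; changing it to 5 makes that path 28 days.
The critical path is still Demo→Flooring→Countertops→Inspection; finish is now 28 days.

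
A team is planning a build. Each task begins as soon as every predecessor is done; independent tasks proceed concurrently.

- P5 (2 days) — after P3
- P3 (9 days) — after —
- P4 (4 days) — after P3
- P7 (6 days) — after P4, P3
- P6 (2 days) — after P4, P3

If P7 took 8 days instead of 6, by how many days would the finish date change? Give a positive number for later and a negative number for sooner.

2

Critical path before the change: P3→P4→P7 = 9+4+6 = 19 giving 19 days.
P7 lies on that path, so at 8 days the path becomes 21 days.
The critical path is still P3→P4→P7; finish is now 21 days.
Change in finish: 21 − 19 = +2 days.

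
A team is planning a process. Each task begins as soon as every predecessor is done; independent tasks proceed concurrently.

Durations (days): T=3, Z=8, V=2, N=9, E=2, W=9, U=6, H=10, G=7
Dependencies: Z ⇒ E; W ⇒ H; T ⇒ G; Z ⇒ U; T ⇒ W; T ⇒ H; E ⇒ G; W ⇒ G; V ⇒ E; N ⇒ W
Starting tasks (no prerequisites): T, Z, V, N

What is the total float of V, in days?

The longest chain is N→W→H = 9+9+10 = 28; overall finish 28 days.
Longest path through V: 11 days (earliest finish 2, latest finish 19).
Slack of V = 17 − 0 = 17 days.

17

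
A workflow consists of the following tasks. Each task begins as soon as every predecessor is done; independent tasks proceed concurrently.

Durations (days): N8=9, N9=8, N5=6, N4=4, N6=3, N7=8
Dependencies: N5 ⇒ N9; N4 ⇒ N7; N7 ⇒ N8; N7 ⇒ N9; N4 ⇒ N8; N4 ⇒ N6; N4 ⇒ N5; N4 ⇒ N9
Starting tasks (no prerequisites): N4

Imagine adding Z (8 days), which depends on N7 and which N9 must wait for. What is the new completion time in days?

Originally the schedule takes 21 days.
With Z inserted, N9 now waits for max(N4, N7, N5, Z).
New critical path: N4→N7→Z→N9 = 4+8+8+8 = 28 ⇒ 28 days.

28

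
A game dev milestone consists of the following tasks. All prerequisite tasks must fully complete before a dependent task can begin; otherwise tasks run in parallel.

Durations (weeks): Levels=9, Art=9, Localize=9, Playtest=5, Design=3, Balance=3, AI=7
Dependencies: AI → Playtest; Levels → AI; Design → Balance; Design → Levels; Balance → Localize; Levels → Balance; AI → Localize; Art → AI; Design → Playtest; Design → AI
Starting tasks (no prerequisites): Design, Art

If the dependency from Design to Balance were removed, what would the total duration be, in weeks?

With the dependency in place, Design→Levels→AI→Localize = 3+9+7+9 = 28 sets the finish at 28 weeks.
Dropping Design→Balance doesn't change Balance's earliest start (12); another predecessor still binds.
New critical path: Design→Levels→AI→Localize = 3+9+7+9 = 28 ⇒ 28 weeks.

28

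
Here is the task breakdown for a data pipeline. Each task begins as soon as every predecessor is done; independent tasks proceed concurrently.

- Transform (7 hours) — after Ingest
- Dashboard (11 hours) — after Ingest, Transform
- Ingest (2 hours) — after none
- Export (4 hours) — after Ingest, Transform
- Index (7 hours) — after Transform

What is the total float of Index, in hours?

Ingest→Transform→Dashboard = 2+7+11 = 20 sets the makespan at 20 hours.
Longest path through Index: 16 hours (earliest finish 16, latest finish 20).
Slack of Index = 13 − 9 = 4 hours.

4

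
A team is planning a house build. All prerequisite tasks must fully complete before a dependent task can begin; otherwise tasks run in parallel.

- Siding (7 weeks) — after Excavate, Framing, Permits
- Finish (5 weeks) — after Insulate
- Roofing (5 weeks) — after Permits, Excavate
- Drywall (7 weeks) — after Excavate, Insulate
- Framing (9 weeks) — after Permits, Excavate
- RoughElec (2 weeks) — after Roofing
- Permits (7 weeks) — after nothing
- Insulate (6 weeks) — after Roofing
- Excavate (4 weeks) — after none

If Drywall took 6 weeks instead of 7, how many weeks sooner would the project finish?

Actual critical path: Permits→Roofing→Insulate→Drywall = 7+5+6+7 = 25 ⇒ 25 weeks.
Since Drywall is critical, the -1 change carries straight to that chain (now 24 weeks).
No other chain overtakes it, so the finish is 24 weeks.
Change in finish: 24 − 25 = -1 weeks.

1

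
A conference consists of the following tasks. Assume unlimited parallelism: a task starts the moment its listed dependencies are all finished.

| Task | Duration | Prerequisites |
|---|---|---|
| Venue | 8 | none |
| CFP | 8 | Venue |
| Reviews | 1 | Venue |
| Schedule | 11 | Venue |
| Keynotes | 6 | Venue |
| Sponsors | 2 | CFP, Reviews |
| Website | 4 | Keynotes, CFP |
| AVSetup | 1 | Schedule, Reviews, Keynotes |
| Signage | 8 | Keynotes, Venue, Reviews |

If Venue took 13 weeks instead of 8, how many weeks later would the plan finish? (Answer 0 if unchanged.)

The binding path is Venue→Keynotes→Signage = 8+6+8 = 22; finish at 22 weeks.
Since Venue is critical, the +5 change carries straight to that chain (now 27 weeks).
That remains the longest chain; total 27 weeks.
Change in finish: 27 − 22 = +5 weeks.

5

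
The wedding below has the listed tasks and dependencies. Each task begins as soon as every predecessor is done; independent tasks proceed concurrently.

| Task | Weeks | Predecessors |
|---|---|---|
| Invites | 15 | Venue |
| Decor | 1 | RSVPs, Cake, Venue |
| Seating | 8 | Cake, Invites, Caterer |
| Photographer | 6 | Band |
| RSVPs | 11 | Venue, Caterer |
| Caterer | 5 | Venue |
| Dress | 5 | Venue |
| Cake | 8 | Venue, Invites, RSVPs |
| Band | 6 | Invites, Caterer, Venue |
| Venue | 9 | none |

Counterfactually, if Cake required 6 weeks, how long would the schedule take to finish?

39

The binding path is Venue→Caterer→RSVPs→Cake→Seating = 9+5+11+8+8 = 41; finish at 41 weeks.
Since Cake is critical, the -2 change carries straight to that chain (now 39 weeks).
No other chain overtakes it, so the finish is 39 weeks.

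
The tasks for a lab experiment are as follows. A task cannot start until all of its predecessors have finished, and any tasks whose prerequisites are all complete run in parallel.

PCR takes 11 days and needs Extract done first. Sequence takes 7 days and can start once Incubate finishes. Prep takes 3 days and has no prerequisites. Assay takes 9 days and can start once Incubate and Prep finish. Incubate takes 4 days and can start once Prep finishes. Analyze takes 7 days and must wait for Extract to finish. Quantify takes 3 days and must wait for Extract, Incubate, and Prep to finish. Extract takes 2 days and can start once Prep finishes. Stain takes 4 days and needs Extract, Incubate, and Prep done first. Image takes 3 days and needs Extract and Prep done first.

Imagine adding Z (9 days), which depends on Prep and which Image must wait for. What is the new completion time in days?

16

Originally the job takes 16 days.
With Z inserted, Image now waits for max(Extract, Prep, Z).
New critical path: Prep→Incubate→Assay = 3+4+9 = 16 ⇒ 16 days.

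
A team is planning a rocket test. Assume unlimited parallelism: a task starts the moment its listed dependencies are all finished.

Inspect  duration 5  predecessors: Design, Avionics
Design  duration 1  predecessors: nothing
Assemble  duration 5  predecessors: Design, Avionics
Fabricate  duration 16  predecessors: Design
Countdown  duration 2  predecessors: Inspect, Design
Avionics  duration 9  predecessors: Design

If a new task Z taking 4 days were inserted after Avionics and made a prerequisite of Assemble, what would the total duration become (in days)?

Originally the project takes 17 days.
With Z inserted, Assemble now waits for max(Design, Avionics, Z).
New critical path: Design→Avionics→Z→Assemble = 1+9+4+5 = 19 ⇒ 19 days.

19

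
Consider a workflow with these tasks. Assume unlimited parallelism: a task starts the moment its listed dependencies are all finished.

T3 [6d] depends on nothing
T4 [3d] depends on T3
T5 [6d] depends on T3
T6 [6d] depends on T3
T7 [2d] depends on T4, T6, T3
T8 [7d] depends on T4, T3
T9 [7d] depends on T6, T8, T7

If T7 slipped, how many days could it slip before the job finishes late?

2

T3→T4→T8→T9 = 6+3+7+7 = 23 sets the makespan at 23 days.
Longest path through T7: 21 days (earliest finish 14, latest finish 16).
Slack of T7 = 14 − 12 = 2 days.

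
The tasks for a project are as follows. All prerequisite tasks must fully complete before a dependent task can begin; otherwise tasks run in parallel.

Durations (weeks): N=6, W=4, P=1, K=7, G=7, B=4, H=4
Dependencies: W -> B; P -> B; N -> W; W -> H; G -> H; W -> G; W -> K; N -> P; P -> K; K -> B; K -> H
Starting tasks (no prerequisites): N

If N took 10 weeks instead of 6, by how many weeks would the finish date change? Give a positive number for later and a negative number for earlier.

Actual critical path: N→W→K→B = 6+4+7+4 = 21 ⇒ 21 weeks.
Since N is critical, the +4 change carries straight to that chain (now 25 weeks).
No other chain overtakes it, so the finish is 25 weeks.
Change in finish: 25 − 21 = +4 weeks.

4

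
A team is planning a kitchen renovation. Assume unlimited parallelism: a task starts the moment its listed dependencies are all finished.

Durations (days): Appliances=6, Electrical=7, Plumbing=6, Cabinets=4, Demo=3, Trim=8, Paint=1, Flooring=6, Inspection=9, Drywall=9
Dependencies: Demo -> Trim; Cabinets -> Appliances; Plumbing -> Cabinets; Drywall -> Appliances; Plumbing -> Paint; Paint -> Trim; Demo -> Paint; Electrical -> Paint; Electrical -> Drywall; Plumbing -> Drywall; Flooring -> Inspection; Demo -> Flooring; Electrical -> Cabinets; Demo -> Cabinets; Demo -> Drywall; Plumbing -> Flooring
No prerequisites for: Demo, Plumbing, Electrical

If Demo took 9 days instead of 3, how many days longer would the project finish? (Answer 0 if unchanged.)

2

As given, the longest chain is Electrical→Drywall→Appliances = 7+9+6 = 22, so the finish is 22 days.
Demo is off the critical path — its longest chain is 18 days, giving 4 of slack.
New critical path: Demo→Drywall→Appliances = 9+9+6 = 24 ⇒ 24 days.
Change in finish: 24 − 22 = +2 days.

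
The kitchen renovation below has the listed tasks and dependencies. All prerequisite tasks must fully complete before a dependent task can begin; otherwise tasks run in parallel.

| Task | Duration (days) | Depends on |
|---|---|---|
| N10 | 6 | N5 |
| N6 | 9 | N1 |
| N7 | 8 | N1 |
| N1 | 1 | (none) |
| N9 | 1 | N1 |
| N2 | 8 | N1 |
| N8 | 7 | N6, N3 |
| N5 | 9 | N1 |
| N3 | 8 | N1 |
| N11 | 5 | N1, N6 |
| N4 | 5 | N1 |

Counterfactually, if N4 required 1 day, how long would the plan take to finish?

The binding path is N1→N6→N8 = 1+9+7 = 17; finish at 17 days.
The longest path through N4 is only 6 days, so N4 has float 11.
The critical path is still N1→N6→N8; finish is now 17 days.

17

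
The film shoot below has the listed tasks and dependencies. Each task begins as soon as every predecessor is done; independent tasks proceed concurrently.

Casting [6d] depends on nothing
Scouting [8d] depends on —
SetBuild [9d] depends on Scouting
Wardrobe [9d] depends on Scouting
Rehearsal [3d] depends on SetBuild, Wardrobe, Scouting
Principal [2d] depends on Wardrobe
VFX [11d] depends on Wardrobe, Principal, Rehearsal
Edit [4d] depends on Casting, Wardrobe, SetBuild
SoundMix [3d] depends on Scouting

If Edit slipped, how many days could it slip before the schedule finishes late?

The longest chain is Scouting→SetBuild→Rehearsal→VFX = 8+9+3+11 = 31; overall finish 31 days.
Longest path through Edit: 21 days (earliest finish 21, latest finish 31).
Float = 31 − 21 = 10.

10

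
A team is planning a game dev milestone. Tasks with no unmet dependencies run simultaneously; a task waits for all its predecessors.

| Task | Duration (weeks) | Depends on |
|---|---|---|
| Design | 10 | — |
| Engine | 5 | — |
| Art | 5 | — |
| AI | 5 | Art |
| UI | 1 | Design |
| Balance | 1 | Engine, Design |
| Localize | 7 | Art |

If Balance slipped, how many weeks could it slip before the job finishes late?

1

Art→Localize = 5+7 = 12 sets the makespan at 12 weeks.
Balance finishes as early as 11 and must finish by 12.
So Balance can slip 12 − 11 = 1 week.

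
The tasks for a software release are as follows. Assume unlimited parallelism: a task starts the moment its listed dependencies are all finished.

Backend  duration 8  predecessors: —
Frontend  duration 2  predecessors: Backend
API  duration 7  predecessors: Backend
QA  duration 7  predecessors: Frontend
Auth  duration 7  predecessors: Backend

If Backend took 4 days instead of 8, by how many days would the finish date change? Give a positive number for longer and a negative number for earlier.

-4

As given, the longest chain is Backend→Frontend→QA = 8+2+7 = 17, so the finish is 17 days.
Backend is on the critical path; changing it to 4 makes that path 13 days.
The critical path is still Backend→Frontend→QA; finish is now 13 days.
Change in finish: 13 − 17 = -4 days.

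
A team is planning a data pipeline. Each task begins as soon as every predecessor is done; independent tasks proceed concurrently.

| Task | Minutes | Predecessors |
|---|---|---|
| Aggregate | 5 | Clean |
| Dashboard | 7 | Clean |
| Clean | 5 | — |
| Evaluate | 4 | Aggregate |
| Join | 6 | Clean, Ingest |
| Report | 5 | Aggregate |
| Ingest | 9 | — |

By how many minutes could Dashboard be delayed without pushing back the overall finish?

3

The longest chain is Ingest→Join = 9+6 = 15; overall finish 15 minutes.
The longest chain containing Dashboard totals 12 minutes.
So Dashboard can slip 15 − 12 = 3 minutes.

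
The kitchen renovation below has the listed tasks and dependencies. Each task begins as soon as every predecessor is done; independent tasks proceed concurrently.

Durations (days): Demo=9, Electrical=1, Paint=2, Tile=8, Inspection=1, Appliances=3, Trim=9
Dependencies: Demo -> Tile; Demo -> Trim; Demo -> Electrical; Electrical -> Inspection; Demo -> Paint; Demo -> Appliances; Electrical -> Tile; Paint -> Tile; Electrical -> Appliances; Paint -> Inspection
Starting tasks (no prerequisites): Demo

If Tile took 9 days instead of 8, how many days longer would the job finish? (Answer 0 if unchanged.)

Baseline: Demo→Paint→Tile = 9+2+8 = 19 → 19 days.
Tile is on the critical path; changing it to 9 makes that path 20 days.
That remains the longest chain; total 20 days.
Change in finish: 20 − 19 = +1 days.

1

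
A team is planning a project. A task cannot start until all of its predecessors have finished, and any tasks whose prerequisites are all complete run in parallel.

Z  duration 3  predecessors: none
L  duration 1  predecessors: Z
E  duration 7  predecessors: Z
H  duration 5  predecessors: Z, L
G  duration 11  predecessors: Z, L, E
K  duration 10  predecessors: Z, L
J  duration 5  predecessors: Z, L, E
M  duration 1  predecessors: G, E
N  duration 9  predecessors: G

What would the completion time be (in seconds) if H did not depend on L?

With the dependency in place, Z→E→G→N = 3+7+11+9 = 30 sets the finish at 30 seconds.
Without L→H, H's earliest start moves from 4 to 3.
New critical path: Z→E→G→N = 3+7+11+9 = 30 ⇒ 30 seconds.

30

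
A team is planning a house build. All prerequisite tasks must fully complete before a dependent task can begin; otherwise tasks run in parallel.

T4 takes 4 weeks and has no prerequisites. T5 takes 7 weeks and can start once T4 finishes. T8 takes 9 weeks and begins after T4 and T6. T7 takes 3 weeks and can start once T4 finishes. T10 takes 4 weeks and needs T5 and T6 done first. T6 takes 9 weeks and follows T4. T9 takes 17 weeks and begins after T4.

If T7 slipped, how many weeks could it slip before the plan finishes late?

T4→T6→T8 = 4+9+9 = 22 sets the makespan at 22 weeks.
T7 finishes as early as 7 and must finish by 22.
Slack of T7 = 19 − 4 = 15 weeks.

15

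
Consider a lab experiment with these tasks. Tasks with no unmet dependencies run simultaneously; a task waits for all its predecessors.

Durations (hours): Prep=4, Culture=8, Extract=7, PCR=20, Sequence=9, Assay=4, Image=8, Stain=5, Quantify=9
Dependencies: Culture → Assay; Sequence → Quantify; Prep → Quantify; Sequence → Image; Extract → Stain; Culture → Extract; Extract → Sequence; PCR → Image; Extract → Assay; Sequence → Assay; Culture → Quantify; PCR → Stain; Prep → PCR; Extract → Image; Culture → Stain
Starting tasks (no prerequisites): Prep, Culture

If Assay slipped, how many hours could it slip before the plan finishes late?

5

Culture→Extract→Sequence→Quantify = 8+7+9+9 = 33 sets the makespan at 33 hours.
Longest path through Assay: 28 hours (earliest finish 28, latest finish 33).
So Assay can slip 33 − 28 = 5 hours.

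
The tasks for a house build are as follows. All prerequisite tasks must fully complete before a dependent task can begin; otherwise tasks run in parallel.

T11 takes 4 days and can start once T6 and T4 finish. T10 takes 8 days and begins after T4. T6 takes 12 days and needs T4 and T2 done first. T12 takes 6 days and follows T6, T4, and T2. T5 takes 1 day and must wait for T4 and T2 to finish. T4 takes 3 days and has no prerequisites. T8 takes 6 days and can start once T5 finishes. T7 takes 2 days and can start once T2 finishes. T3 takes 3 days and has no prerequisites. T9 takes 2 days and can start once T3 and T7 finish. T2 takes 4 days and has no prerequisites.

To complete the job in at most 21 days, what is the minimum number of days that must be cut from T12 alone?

1

Current finish: 22 days; target: 21.
T12 is on every critical path, so each day cut from T12 cuts the finish by one (this holds down to a finish of 20).
Need 22 − 21 = 1 day off T12 → T12 becomes 5 days, finish becomes 21.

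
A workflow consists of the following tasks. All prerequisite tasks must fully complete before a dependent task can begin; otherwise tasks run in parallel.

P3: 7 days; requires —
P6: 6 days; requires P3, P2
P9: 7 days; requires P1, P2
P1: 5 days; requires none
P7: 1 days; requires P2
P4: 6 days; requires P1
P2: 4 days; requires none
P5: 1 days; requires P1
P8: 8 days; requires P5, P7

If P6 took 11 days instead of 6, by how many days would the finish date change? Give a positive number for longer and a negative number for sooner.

Baseline: P1→P5→P8 = 5+1+8 = 14 → 14 days.
The longest path through P6 is only 13 days, so P6 has float 1.
Now P3→P6 = 7+11 = 18 is longest, so the finish becomes 18 days.
Change in finish: 18 − 14 = +4 days.

4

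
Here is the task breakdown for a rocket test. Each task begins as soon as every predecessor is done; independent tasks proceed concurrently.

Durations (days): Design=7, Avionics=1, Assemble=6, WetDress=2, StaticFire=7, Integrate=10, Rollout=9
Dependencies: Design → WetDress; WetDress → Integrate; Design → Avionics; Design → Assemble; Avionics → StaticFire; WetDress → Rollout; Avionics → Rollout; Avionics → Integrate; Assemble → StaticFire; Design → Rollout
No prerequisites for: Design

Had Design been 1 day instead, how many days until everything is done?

14

As given, the longest chain is Design→Assemble→StaticFire = 7+6+7 = 20, so the finish is 20 days.
Since Design is critical, the -6 change carries straight to that chain (now 14 days).
No other chain overtakes it, so the finish is 14 days.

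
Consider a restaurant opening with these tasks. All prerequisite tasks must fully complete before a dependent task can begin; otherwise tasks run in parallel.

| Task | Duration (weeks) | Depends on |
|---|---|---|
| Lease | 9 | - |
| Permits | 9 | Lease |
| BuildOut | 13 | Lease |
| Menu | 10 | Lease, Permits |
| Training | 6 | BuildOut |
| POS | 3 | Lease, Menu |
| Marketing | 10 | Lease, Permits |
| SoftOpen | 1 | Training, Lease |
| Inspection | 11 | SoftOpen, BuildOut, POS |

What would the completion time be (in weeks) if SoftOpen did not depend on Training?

Original critical path: Lease→Permits→Menu→POS→Inspection = 9+9+10+3+11 = 42 ⇒ 42 weeks.
Without Training→SoftOpen, SoftOpen's earliest start moves from 28 to 9.
After: Lease→Permits→Menu→POS→Inspection = 9+9+10+3+11 = 42 → 42 weeks.

42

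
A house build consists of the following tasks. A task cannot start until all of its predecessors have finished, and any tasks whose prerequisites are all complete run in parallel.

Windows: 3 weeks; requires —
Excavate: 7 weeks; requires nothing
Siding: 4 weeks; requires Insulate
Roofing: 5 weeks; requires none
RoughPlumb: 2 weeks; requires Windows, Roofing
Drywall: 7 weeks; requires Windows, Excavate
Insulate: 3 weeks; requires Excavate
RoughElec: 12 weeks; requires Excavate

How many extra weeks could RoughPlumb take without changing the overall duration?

Excavate→RoughElec = 7+12 = 19 sets the makespan at 19 weeks.
Longest path through RoughPlumb: 7 weeks (earliest finish 7, latest finish 19).
Slack of RoughPlumb = 17 − 5 = 12 weeks.

12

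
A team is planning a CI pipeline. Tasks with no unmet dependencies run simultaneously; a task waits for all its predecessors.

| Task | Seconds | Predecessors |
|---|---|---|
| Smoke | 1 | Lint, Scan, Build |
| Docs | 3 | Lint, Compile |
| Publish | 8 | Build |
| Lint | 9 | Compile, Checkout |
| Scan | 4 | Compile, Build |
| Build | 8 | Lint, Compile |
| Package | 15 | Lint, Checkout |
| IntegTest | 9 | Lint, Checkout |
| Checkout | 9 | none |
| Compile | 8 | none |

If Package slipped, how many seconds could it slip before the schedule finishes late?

The longest chain is Checkout→Lint→Build→Publish = 9+9+8+8 = 34; overall finish 34 seconds.
The longest chain containing Package totals 33 seconds.
Slack of Package = 19 − 18 = 1 second.

1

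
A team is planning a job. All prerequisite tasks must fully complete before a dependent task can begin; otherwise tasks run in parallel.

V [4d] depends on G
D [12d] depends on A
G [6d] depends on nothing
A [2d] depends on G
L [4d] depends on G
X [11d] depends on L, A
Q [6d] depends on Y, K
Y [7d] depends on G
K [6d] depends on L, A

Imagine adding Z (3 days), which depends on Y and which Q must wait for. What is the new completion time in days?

Originally the plan takes 22 days.
With Z inserted, Q now waits for max(Y, K, Z).
New critical path: G→L→K→Q = 6+4+6+6 = 22 ⇒ 22 days.

22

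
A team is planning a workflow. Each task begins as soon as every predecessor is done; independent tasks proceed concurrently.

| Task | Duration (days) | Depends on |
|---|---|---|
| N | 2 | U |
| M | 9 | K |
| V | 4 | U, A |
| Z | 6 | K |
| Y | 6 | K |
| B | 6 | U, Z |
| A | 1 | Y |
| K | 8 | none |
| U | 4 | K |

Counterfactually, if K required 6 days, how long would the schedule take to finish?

The binding path is K→Z→B = 8+6+6 = 20; finish at 20 days.
Since K is critical, the -2 change carries straight to that chain (now 18 days).
No other chain overtakes it, so the finish is 18 days.

18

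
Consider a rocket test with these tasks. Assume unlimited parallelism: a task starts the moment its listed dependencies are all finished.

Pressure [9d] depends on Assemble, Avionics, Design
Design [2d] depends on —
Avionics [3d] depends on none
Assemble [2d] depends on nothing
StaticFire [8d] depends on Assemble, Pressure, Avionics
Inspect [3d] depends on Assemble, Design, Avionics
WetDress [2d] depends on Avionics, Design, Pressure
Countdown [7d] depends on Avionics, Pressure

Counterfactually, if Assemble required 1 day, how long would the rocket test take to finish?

20

Baseline: Avionics→Pressure→StaticFire = 3+9+8 = 20 → 20 days.
Assemble is off the critical path — its longest chain is 19 days, giving 1 of slack.
The critical path is still Avionics→Pressure→StaticFire; finish is now 20 days.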